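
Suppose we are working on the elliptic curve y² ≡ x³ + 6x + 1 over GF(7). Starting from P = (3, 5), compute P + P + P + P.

(3, 5)

Repeated addition: build up to 4P.
2P: tangent at (3, 5): λ = (3·3² + 6)/(2·5) ≡ 5/3. 3⁻¹ ≡ 5 (mod 7), so λ ≡ 5·5 ≡ 4.
  x = λ² - 3 - 3 = 16 - 6 ≡ 3; y = λ·(3 - 3) - 5 ≡ 2. → (3, 2)
3P: (3, 2) + (3, 5): same x and y₁ ≡ -y₂, so the sum is the point at infinity.
4P: the point at infinity + (3, 5) = (3, 5) (identity).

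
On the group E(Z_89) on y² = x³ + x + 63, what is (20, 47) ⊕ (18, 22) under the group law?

(20, 47) + (18, 22). λ = (22 - 47)/(18 - 20) ≡ 64/87 mod 89. 87⁻¹ ≡ 44 (mod 89), so λ ≡ 57.
  x = λ² - 20 - 18 = 3249 - 38 ≡ 7; y = λ·(20 - 7) - 47 ≡ 71. → (7, 71)

(7, 71)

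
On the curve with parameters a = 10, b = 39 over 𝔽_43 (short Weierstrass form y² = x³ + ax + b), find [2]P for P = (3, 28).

(25, 2)

tangent at (3, 28): λ = (3·3² + 10)/(2·28) ≡ 37/13. 13⁻¹ ≡ 10 (mod 43), so λ ≡ 37·10 ≡ 26.
  x = λ² - 3 - 3 = 676 - 6 ≡ 25; y = λ·(3 - 25) - 28 ≡ 2. → (25, 2)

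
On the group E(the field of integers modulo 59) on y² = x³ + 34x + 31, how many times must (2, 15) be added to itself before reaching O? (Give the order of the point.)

4

2P: tangent at (2, 15): λ = (3·2² + 34)/(2·15) ≡ 46/30. 30⁻¹ ≡ 2 (mod 59), so λ ≡ 46·2 ≡ 33.
  x = λ² - 2 - 2 = 1089 - 4 ≡ 23; y = λ·(2 - 23) - 15 ≡ 0. → (23, 0)
3P: (23, 0) + (2, 15). λ = (15 - 0)/(2 - 23) ≡ 15/38 mod 59. 38⁻¹ ≡ 14 (mod 59) since 38·14 = 532 ≡ 1, so λ ≡ 33.
  x = λ² - 23 - 2 = 1089 - 25 ≡ 2; y = λ·(23 - 2) - 0 ≡ 44. → (2, 44)
4P: (2, 44) + (2, 15): same x and y₁ ≡ -y₂, so the sum is O.
4P = O, so the order is 4.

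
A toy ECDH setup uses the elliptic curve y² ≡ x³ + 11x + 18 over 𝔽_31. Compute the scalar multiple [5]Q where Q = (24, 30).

(24, 1)

Double-and-add on 5 = (101)₂. Start with Q = (24, 30) for the leading 1-bit.
double: tangent at (24, 30): λ = (3·24² + 11)/(2·30) ≡ 3/29. 29⁻¹ ≡ 15 (mod 31), so λ ≡ 3·15 ≡ 14.
  x = λ² - 24 - 24 = 196 - 48 ≡ 24; y = λ·(24 - 24) - 30 ≡ 1. → (24, 1)
double: tangent at (24, 1): λ = (3·24² + 11)/(2·1) ≡ 3/2. 2⁻¹ ≡ 16 (mod 31) since 2·16 = 32 ≡ 1, so λ ≡ 3·16 ≡ 17.
  x = λ² - 24 - 24 = 289 - 48 ≡ 24; y = λ·(24 - 24) - 1 ≡ 30. → (24, 30)
add Q: tangent at (24, 30): λ = (3·24² + 11)/(2·30) ≡ 3/29. 29⁻¹ ≡ 15 (mod 31), so λ ≡ 3·15 ≡ 14.
  x = λ² - 24 - 24 = 196 - 48 ≡ 24; y = λ·(24 - 24) - 30 ≡ 1. → (24, 1)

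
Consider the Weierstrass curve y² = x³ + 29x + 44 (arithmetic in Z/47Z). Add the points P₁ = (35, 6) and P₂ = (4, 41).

(35, 41)

(35, 6) + (4, 41). λ = (41 - 6)/(4 - 35) ≡ 35/16 mod 47. 16⁻¹ ≡ 3 (mod 47), so λ ≡ 11.
  x = λ² - 35 - 4 = 121 - 39 ≡ 35; y = λ·(35 - 35) - 6 ≡ 41. → (35, 41)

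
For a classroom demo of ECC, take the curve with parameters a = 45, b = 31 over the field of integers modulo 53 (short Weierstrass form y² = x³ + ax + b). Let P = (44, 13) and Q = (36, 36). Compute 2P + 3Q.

(23, 6)

First 2P:
Repeated addition: build up to 2P.
2P: tangent at (44, 13): λ = (3·44² + 45)/(2·13) ≡ 23/26. 26⁻¹ ≡ 51 (mod 53), so λ ≡ 23·51 ≡ 7.
  x = λ² - 44 - 44 = 49 - 88 ≡ 14; y = λ·(44 - 14) - 13 ≡ 38. → (14, 38)
2P = (14, 38).
Next 3Q:
Repeated addition: build up to 3Q.
2Q: tangent at (36, 36): λ = (3·36² + 45)/(2·36) ≡ 11/19. 19⁻¹ ≡ 14 (mod 53), so λ ≡ 11·14 ≡ 48.
  x = λ² - 36 - 36 = 2304 - 72 ≡ 6; y = λ·(36 - 6) - 36 ≡ 26. → (6, 26)
3Q: (6, 26) + (36, 36). λ = (36 - 26)/(36 - 6) ≡ 10/30 mod 53. 30⁻¹ ≡ 23 (mod 53) since 30·23 = 690 ≡ 1, so λ ≡ 18.
  x = λ² - 6 - 36 = 324 - 42 ≡ 17; y = λ·(6 - 17) - 26 ≡ 41. → (17, 41)
3Q = (17, 41).
Finally 2P + 3Q:
(14, 38) + (17, 41). λ = (41 - 38)/(17 - 14) ≡ 3/3 mod 53. 3⁻¹ ≡ 18 (mod 53), so λ ≡ 1.
  x = λ² - 14 - 17 = 1 - 31 ≡ 23; y = λ·(14 - 23) - 38 ≡ 6. → (23, 6)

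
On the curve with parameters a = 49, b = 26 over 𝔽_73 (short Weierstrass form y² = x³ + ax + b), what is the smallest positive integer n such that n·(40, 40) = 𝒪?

2P: tangent at (40, 40): λ = (3·40² + 49)/(2·40) ≡ 31/7. 7⁻¹ ≡ 21 (mod 73), so λ ≡ 31·21 ≡ 67.
  x = λ² - 40 - 40 = 4489 - 80 ≡ 29; y = λ·(40 - 29) - 40 ≡ 40. → (29, 40)
3P: (29, 40) + (40, 40). λ = (40 - 40)/(40 - 29) ≡ 0/11 mod 73. 11⁻¹ ≡ 20 (mod 73), so λ ≡ 0.
  x = λ² - 29 - 40 = 0 - 69 ≡ 4; y = λ·(29 - 4) - 40 ≡ 33. → (4, 33)
4P: (4, 33) + (40, 40). λ = (40 - 33)/(40 - 4) ≡ 7/36 mod 73. 36⁻¹ ≡ 71 (mod 73), so λ ≡ 59.
  x = λ² - 4 - 40 = 3481 - 44 ≡ 6; y = λ·(4 - 6) - 33 ≡ 68. → (6, 68)
5P: (6, 68) + (40, 40). λ = (40 - 68)/(40 - 6) ≡ 45/34 mod 73. 34⁻¹ ≡ 58 (mod 73), so λ ≡ 55.
  x = λ² - 6 - 40 = 3025 - 46 ≡ 59; y = λ·(6 - 59) - 68 ≡ 10. → (59, 10)
6P: (59, 10) + (40, 40). λ = (40 - 10)/(40 - 59) ≡ 30/54 mod 73. 54⁻¹ ≡ 23 (mod 73) since 54·23 = 1242 ≡ 1, so λ ≡ 33.
  x = λ² - 59 - 40 = 1089 - 99 ≡ 41; y = λ·(59 - 41) - 10 ≡ 0. → (41, 0)
7P: (41, 0) + (40, 40). λ = (40 - 0)/(40 - 41) ≡ 40/72 mod 73. 72⁻¹ ≡ 72 (mod 73), so λ ≡ 33.
  x = λ² - 41 - 40 = 1089 - 81 ≡ 59; y = λ·(41 - 59) - 0 ≡ 63. → (59, 63)
8P: (59, 63) + (40, 40). λ = (40 - 63)/(40 - 59) ≡ 50/54 mod 73. 54⁻¹ ≡ 23 (mod 73) since 54·23 = 1242 ≡ 1, so λ ≡ 55.
  x = λ² - 59 - 40 = 3025 - 99 ≡ 6; y = λ·(59 - 6) - 63 ≡ 5. → (6, 5)
9P: (6, 5) + (40, 40). λ = (40 - 5)/(40 - 6) ≡ 35/34 mod 73. 34⁻¹ ≡ 58 (mod 73) since 34·58 = 1972 ≡ 1, so λ ≡ 59.
  x = λ² - 6 - 40 = 3481 - 46 ≡ 4; y = λ·(6 - 4) - 5 ≡ 40. → (4, 40)
10P: (4, 40) + (40, 40). λ = (40 - 40)/(40 - 4) ≡ 0/36 mod 73. 36⁻¹ ≡ 71 (mod 73), so λ ≡ 0.
  x = λ² - 4 - 40 = 0 - 44 ≡ 29; y = λ·(4 - 29) - 40 ≡ 33. → (29, 33)
11P: (29, 33) + (40, 40). λ = (40 - 33)/(40 - 29) ≡ 7/11 mod 73. 11⁻¹ ≡ 20 (mod 73) since 11·20 = 220 ≡ 1, so λ ≡ 67.
  x = λ² - 29 - 40 = 4489 - 69 ≡ 40; y = λ·(29 - 40) - 33 ≡ 33. → (40, 33)
12P: (40, 33) + (40, 40): same x and y₁ ≡ -y₂, so the sum is 𝒪.
12P = 𝒪, so the order is 12.

12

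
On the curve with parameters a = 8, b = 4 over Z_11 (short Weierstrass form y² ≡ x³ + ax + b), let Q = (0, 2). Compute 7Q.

Repeated addition: build up to 7Q.
2Q: tangent at (0, 2): λ = (3·0² + 8)/(2·2) ≡ 8/4. 4⁻¹ ≡ 3 (mod 11) since 4·3 = 12 ≡ 1, so λ ≡ 8·3 ≡ 2.
  x = λ² - 0 - 0 = 4 - 0 ≡ 4; y = λ·(0 - 4) - 2 ≡ 1. → (4, 1)
3Q: (4, 1) + (0, 2). λ = (2 - 1)/(0 - 4) ≡ 1/7 mod 11. 7⁻¹ ≡ 8 (mod 11) since 7·8 = 56 ≡ 1, so λ ≡ 8.
  x = λ² - 4 - 0 = 64 - 4 ≡ 5; y = λ·(4 - 5) - 1 ≡ 2. → (5, 2)
4Q: (5, 2) + (0, 2). λ = (2 - 2)/(0 - 5) ≡ 0/6 mod 11. 6⁻¹ ≡ 2 (mod 11), so λ ≡ 0.
  x = λ² - 5 - 0 = 0 - 5 ≡ 6; y = λ·(5 - 6) - 2 ≡ 9. → (6, 9)
5Q: (6, 9) + (0, 2). λ = (2 - 9)/(0 - 6) ≡ 4/5 mod 11. 5⁻¹ ≡ 9 (mod 11), so λ ≡ 3.
  x = λ² - 6 - 0 = 9 - 6 ≡ 3; y = λ·(6 - 3) - 9 ≡ 0. → (3, 0)
6Q: (3, 0) + (0, 2). λ = (2 - 0)/(0 - 3) ≡ 2/8 mod 11. 8⁻¹ ≡ 7 (mod 11) since 8·7 = 56 ≡ 1, so λ ≡ 3.
  x = λ² - 3 - 0 = 9 - 3 ≡ 6; y = λ·(3 - 6) - 0 ≡ 2. → (6, 2)
7Q: (6, 2) + (0, 2). λ = (2 - 2)/(0 - 6) ≡ 0/5 mod 11. 5⁻¹ ≡ 9 (mod 11), so λ ≡ 0.
  x = λ² - 6 - 0 = 0 - 6 ≡ 5; y = λ·(6 - 5) - 2 ≡ 9. → (5, 9)

(5, 9)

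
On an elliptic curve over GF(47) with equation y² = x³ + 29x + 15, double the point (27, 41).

tangent at (27, 41): λ = (3·27² + 29)/(2·41) ≡ 7/35. 35⁻¹ ≡ 43 (mod 47), so λ ≡ 7·43 ≡ 19.
  x = λ² - 27 - 27 = 361 - 54 ≡ 25; y = λ·(27 - 25) - 41 ≡ 44. → (25, 44)

(25, 44)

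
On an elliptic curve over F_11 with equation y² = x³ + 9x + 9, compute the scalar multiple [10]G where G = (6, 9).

(6, 9)

Double-and-add on 10 = (1010)₂. Start with G = (6, 9) for the leading 1-bit.
double: tangent at (6, 9): λ = (3·6² + 9)/(2·9) ≡ 7/7. 7⁻¹ ≡ 8 (mod 11) since 7·8 = 56 ≡ 1, so λ ≡ 7·8 ≡ 1.
  x = λ² - 6 - 6 = 1 - 12 ≡ 0; y = λ·(6 - 0) - 9 ≡ 8. → (0, 8)
double: tangent at (0, 8): λ = (3·0² + 9)/(2·8) ≡ 9/5. 5⁻¹ ≡ 9 (mod 11) since 5·9 = 45 ≡ 1, so λ ≡ 9·9 ≡ 4.
  x = λ² - 0 - 0 = 16 - 0 ≡ 5; y = λ·(0 - 5) - 8 ≡ 5. → (5, 5)
add G: (5, 5) + (6, 9). λ = (9 - 5)/(6 - 5) ≡ 4/1 mod 11. 1⁻¹ ≡ 1 (mod 11), so λ ≡ 4.
  x = λ² - 5 - 6 = 16 - 11 ≡ 5; y = λ·(5 - 5) - 5 ≡ 6. → (5, 6)
double: tangent at (5, 6): λ = (3·5² + 9)/(2·6) ≡ 7/1. 1⁻¹ ≡ 1 (mod 11), so λ ≡ 7·1 ≡ 7.
  x = λ² - 5 - 5 = 49 - 10 ≡ 6; y = λ·(5 - 6) - 6 ≡ 9. → (6, 9)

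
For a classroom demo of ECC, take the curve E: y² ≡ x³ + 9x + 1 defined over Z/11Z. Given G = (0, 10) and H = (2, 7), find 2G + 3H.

First 2G:
Repeated addition: build up to 2G.
2G: tangent at (0, 10): λ = (3·0² + 9)/(2·10) ≡ 9/9. 9⁻¹ ≡ 5 (mod 11) since 9·5 = 45 ≡ 1, so λ ≡ 9·5 ≡ 1.
  x = λ² - 0 - 0 = 1 - 0 ≡ 1; y = λ·(0 - 1) - 10 ≡ 0. → (1, 0)
2G = (1, 0).
Next 3H:
Repeated addition: build up to 3H.
2H: tangent at (2, 7): λ = (3·2² + 9)/(2·7) ≡ 10/3. 3⁻¹ ≡ 4 (mod 11), so λ ≡ 10·4 ≡ 7.
  x = λ² - 2 - 2 = 49 - 4 ≡ 1; y = λ·(2 - 1) - 7 ≡ 0. → (1, 0)
3H: (1, 0) + (2, 7). λ = (7 - 0)/(2 - 1) ≡ 7/1 mod 11. 1⁻¹ ≡ 1 (mod 11) since 1·1 = 1 ≡ 1, so λ ≡ 7.
  x = λ² - 1 - 2 = 49 - 3 ≡ 2; y = λ·(1 - 2) - 0 ≡ 4. → (2, 4)
3H = (2, 4).
Finally 2G + 3H:
(1, 0) + (2, 4). λ = (4 - 0)/(2 - 1) ≡ 4/1 mod 11. 1⁻¹ ≡ 1 (mod 11), so λ ≡ 4.
  x = λ² - 1 - 2 = 16 - 3 ≡ 2; y = λ·(1 - 2) - 0 ≡ 7. → (2, 7)

(2, 7)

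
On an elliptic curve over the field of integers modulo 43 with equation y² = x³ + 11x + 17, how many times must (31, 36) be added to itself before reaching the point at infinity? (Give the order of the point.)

4

2P: tangent at (31, 36): λ = (3·31² + 11)/(2·36) ≡ 13/29. 29⁻¹ ≡ 3 (mod 43) since 29·3 = 87 ≡ 1, so λ ≡ 13·3 ≡ 39.
  x = λ² - 31 - 31 = 1521 - 62 ≡ 40; y = λ·(31 - 40) - 36 ≡ 0. → (40, 0)
3P: (40, 0) + (31, 36). λ = (36 - 0)/(31 - 40) ≡ 36/34 mod 43. 34⁻¹ ≡ 19 (mod 43), so λ ≡ 39.
  x = λ² - 40 - 31 = 1521 - 71 ≡ 31; y = λ·(40 - 31) - 0 ≡ 7. → (31, 7)
4P: (31, 7) + (31, 36): same x and y₁ ≡ -y₂, so the sum is the point at infinity.
4P = the point at infinity, so the order is 4.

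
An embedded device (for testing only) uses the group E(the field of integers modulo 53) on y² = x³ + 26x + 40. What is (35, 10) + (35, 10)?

tangent at (35, 10): λ = (3·35² + 26)/(2·10) ≡ 44/20. 20⁻¹ ≡ 8 (mod 53) since 20·8 = 160 ≡ 1, so λ ≡ 44·8 ≡ 34.
  x = λ² - 35 - 35 = 1156 - 70 ≡ 26; y = λ·(35 - 26) - 10 ≡ 31. → (26, 31)

(26, 31)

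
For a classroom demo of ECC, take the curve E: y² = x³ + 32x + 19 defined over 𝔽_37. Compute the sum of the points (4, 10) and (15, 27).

(21, 31)

(4, 10) + (15, 27). λ = (27 - 10)/(15 - 4) ≡ 17/11 mod 37. 11⁻¹ ≡ 27 (mod 37), so λ ≡ 15.
  x = λ² - 4 - 15 = 225 - 19 ≡ 21; y = λ·(4 - 21) - 10 ≡ 31. → (21, 31)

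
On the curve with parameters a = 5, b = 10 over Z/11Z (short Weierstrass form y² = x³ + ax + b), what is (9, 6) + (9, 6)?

tangent at (9, 6): λ = (3·9² + 5)/(2·6) ≡ 6/1. 1⁻¹ ≡ 1 (mod 11), so λ ≡ 6·1 ≡ 6.
  x = λ² - 9 - 9 = 36 - 18 ≡ 7; y = λ·(9 - 7) - 6 ≡ 6. → (7, 6)

(7, 6)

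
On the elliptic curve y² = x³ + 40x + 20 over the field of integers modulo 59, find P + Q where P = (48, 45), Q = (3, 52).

(48, 45) + (3, 52). λ = (52 - 45)/(3 - 48) ≡ 7/14 mod 59. 14⁻¹ ≡ 38 (mod 59) since 14·38 = 532 ≡ 1, so λ ≡ 30.
  x = λ² - 48 - 3 = 900 - 51 ≡ 23; y = λ·(48 - 23) - 45 ≡ 56. → (23, 56)

(23, 56)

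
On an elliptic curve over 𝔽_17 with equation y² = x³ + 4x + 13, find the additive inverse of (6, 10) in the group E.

(6, 7)

-(6, 10) = (6, -10 mod 17) = (6, 7).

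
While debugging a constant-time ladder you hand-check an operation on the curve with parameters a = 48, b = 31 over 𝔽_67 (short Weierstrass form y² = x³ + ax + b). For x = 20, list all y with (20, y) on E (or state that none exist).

x³ + 48x + 31 = 8991 ≡ 13 (mod 67).
13 is a non-residue mod 67; no y exists.

none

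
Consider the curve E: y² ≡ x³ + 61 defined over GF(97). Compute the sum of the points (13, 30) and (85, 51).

(7, 93)

(13, 30) + (85, 51). λ = (51 - 30)/(85 - 13) ≡ 21/72 mod 97. 72⁻¹ ≡ 31 (mod 97), so λ ≡ 69.
  x = λ² - 13 - 85 = 4761 - 98 ≡ 7; y = λ·(13 - 7) - 30 ≡ 93. → (7, 93)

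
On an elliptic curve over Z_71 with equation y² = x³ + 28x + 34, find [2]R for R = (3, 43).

(39, 38)

tangent at (3, 43): λ = (3·3² + 28)/(2·43) ≡ 55/15. 15⁻¹ ≡ 19 (mod 71), so λ ≡ 55·19 ≡ 51.
  x = λ² - 3 - 3 = 2601 - 6 ≡ 39; y = λ·(3 - 39) - 43 ≡ 38. → (39, 38)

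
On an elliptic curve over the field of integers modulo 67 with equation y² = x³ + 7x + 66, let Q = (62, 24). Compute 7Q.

(49, 65)

Repeated addition: build up to 7Q.
2Q: tangent at (62, 24): λ = (3·62² + 7)/(2·24) ≡ 15/48. 48⁻¹ ≡ 7 (mod 67), so λ ≡ 15·7 ≡ 38.
  x = λ² - 62 - 62 = 1444 - 124 ≡ 47; y = λ·(62 - 47) - 24 ≡ 10. → (47, 10)
3Q: (47, 10) + (62, 24). λ = (24 - 10)/(62 - 47) ≡ 14/15 mod 67. 15⁻¹ ≡ 9 (mod 67), so λ ≡ 59.
  x = λ² - 47 - 62 = 3481 - 109 ≡ 22; y = λ·(47 - 22) - 10 ≡ 58. → (22, 58)
4Q: (22, 58) + (62, 24). λ = (24 - 58)/(62 - 22) ≡ 33/40 mod 67. 40⁻¹ ≡ 62 (mod 67) since 40·62 = 2480 ≡ 1, so λ ≡ 36.
  x = λ² - 22 - 62 = 1296 - 84 ≡ 6; y = λ·(22 - 6) - 58 ≡ 49. → (6, 49)
5Q: (6, 49) + (62, 24). λ = (24 - 49)/(62 - 6) ≡ 42/56 mod 67. 56⁻¹ ≡ 6 (mod 67) since 56·6 = 336 ≡ 1, so λ ≡ 51.
  x = λ² - 6 - 62 = 2601 - 68 ≡ 54; y = λ·(6 - 54) - 49 ≡ 49. → (54, 49)
6Q: (54, 49) + (62, 24). λ = (24 - 49)/(62 - 54) ≡ 42/8 mod 67. 8⁻¹ ≡ 42 (mod 67), so λ ≡ 22.
  x = λ² - 54 - 62 = 484 - 116 ≡ 33; y = λ·(54 - 33) - 49 ≡ 11. → (33, 11)
7Q: (33, 11) + (62, 24). λ = (24 - 11)/(62 - 33) ≡ 13/29 mod 67. 29⁻¹ ≡ 37 (mod 67), so λ ≡ 12.
  x = λ² - 33 - 62 = 144 - 95 ≡ 49; y = λ·(33 - 49) - 11 ≡ 65. → (49, 65)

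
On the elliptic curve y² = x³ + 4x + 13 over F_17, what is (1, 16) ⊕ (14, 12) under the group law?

(1, 16) + (14, 12). λ = (12 - 16)/(14 - 1) ≡ 13/13 mod 17. 13⁻¹ ≡ 4 (mod 17) since 13·4 = 52 ≡ 1, so λ ≡ 1.
  x = λ² - 1 - 14 = 1 - 15 ≡ 3; y = λ·(1 - 3) - 16 ≡ 16. → (3, 16)

(3, 16)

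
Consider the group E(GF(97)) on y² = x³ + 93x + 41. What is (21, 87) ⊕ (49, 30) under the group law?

(33, 76)

(21, 87) + (49, 30). λ = (30 - 87)/(49 - 21) ≡ 40/28 mod 97. 28⁻¹ ≡ 52 (mod 97), so λ ≡ 43.
  x = λ² - 21 - 49 = 1849 - 70 ≡ 33; y = λ·(21 - 33) - 87 ≡ 76. → (33, 76)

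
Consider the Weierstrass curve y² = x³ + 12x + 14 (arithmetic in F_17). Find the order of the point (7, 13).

2P: tangent at (7, 13): λ = (3·7² + 12)/(2·13) ≡ 6/9. 9⁻¹ ≡ 2 (mod 17) since 9·2 = 18 ≡ 1, so λ ≡ 6·2 ≡ 12.
  x = λ² - 7 - 7 = 144 - 14 ≡ 11; y = λ·(7 - 11) - 13 ≡ 7. → (11, 7)
3P: (11, 7) + (7, 13). λ = (13 - 7)/(7 - 11) ≡ 6/13 mod 17. 13⁻¹ ≡ 4 (mod 17), so λ ≡ 7.
  x = λ² - 11 - 7 = 49 - 18 ≡ 14; y = λ·(11 - 14) - 7 ≡ 6. → (14, 6)
4P: (14, 6) + (7, 13). λ = (13 - 6)/(7 - 14) ≡ 7/10 mod 17. 10⁻¹ ≡ 12 (mod 17) since 10·12 = 120 ≡ 1, so λ ≡ 16.
  x = λ² - 14 - 7 = 256 - 21 ≡ 14; y = λ·(14 - 14) - 6 ≡ 11. → (14, 11)
5P: (14, 11) + (7, 13). λ = (13 - 11)/(7 - 14) ≡ 2/10 mod 17. 10⁻¹ ≡ 12 (mod 17), so λ ≡ 7.
  x = λ² - 14 - 7 = 49 - 21 ≡ 11; y = λ·(14 - 11) - 11 ≡ 10. → (11, 10)
6P: (11, 10) + (7, 13). λ = (13 - 10)/(7 - 11) ≡ 3/13 mod 17. 13⁻¹ ≡ 4 (mod 17) since 13·4 = 52 ≡ 1, so λ ≡ 12.
  x = λ² - 11 - 7 = 144 - 18 ≡ 7; y = λ·(11 - 7) - 10 ≡ 4. → (7, 4)
7P: (7, 4) + (7, 13): same x and y₁ ≡ -y₂, so the sum is ∞.
7P = ∞, so the order is 7.

7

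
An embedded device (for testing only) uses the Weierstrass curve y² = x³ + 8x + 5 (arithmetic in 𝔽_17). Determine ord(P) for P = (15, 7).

4

2P: tangent at (15, 7): λ = (3·15² + 8)/(2·7) ≡ 3/14. 14⁻¹ ≡ 11 (mod 17), so λ ≡ 3·11 ≡ 16.
  x = λ² - 15 - 15 = 256 - 30 ≡ 5; y = λ·(15 - 5) - 7 ≡ 0. → (5, 0)
3P: (5, 0) + (15, 7). λ = (7 - 0)/(15 - 5) ≡ 7/10 mod 17. 10⁻¹ ≡ 12 (mod 17), so λ ≡ 16.
  x = λ² - 5 - 15 = 256 - 20 ≡ 15; y = λ·(5 - 15) - 0 ≡ 10. → (15, 10)
4P: (15, 10) + (15, 7): same x and y₁ ≡ -y₂, so the sum is 𝒪.
4P = 𝒪, so the order is 4.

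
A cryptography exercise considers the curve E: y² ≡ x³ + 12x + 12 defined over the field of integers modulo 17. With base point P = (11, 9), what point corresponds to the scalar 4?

Repeated addition: build up to 4P.
2P: tangent at (11, 9): λ = (3·11² + 12)/(2·9) ≡ 1/1. 1⁻¹ ≡ 1 (mod 17) since 1·1 = 1 ≡ 1, so λ ≡ 1·1 ≡ 1.
  x = λ² - 11 - 11 = 1 - 22 ≡ 13; y = λ·(11 - 13) - 9 ≡ 6. → (13, 6)
3P: (13, 6) + (11, 9). λ = (9 - 6)/(11 - 13) ≡ 3/15 mod 17. 15⁻¹ ≡ 8 (mod 17), so λ ≡ 7.
  x = λ² - 13 - 11 = 49 - 24 ≡ 8; y = λ·(13 - 8) - 6 ≡ 12. → (8, 12)
4P: (8, 12) + (11, 9). λ = (9 - 12)/(11 - 8) ≡ 14/3 mod 17. 3⁻¹ ≡ 6 (mod 17) since 3·6 = 18 ≡ 1, so λ ≡ 16.
  x = λ² - 8 - 11 = 256 - 19 ≡ 16; y = λ·(8 - 16) - 12 ≡ 13. → (16, 13)

(16, 13)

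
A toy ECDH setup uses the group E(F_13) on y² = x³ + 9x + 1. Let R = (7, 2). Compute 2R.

tangent at (7, 2): λ = (3·7² + 9)/(2·2) ≡ 0/4. 4⁻¹ ≡ 10 (mod 13), so λ ≡ 0·10 ≡ 0.
  x = λ² - 7 - 7 = 0 - 14 ≡ 12; y = λ·(7 - 12) - 2 ≡ 11. → (12, 11)

(12, 11)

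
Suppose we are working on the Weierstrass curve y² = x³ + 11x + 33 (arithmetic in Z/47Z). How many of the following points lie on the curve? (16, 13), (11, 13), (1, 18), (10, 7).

2

(16, 13): 13² ≡ 28, rhs ≡ 28 → on.
(11, 13): 13² ≡ 28, rhs ≡ 28 → on.
(1, 18): 18² ≡ 42, rhs ≡ 45 → off.
(10, 7): 7² ≡ 2, rhs ≡ 15 → off.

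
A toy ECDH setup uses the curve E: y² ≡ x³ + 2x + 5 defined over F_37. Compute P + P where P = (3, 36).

(10, 10)

tangent at (3, 36): λ = (3·3² + 2)/(2·36) ≡ 29/35. 35⁻¹ ≡ 18 (mod 37), so λ ≡ 29·18 ≡ 4.
  x = λ² - 3 - 3 = 16 - 6 ≡ 10; y = λ·(3 - 10) - 36 ≡ 10. → (10, 10)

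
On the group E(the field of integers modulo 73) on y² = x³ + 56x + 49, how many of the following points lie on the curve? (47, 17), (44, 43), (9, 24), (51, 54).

(47, 17): 17² ≡ 70, rhs ≡ 70 → on.
(44, 43): 43² ≡ 24, rhs ≡ 24 → on.
(9, 24): 24² ≡ 65, rhs ≡ 41 → off.
(51, 54): 54² ≡ 69, rhs ≡ 68 → off.

2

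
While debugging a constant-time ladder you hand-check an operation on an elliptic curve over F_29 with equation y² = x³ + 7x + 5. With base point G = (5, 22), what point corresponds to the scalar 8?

Repeated addition: build up to 8G.
2G: tangent at (5, 22): λ = (3·5² + 7)/(2·22) ≡ 24/15. 15⁻¹ ≡ 2 (mod 29) since 15·2 = 30 ≡ 1, so λ ≡ 24·2 ≡ 19.
  x = λ² - 5 - 5 = 361 - 10 ≡ 3; y = λ·(5 - 3) - 22 ≡ 16. → (3, 16)
3G: (3, 16) + (5, 22). λ = (22 - 16)/(5 - 3) ≡ 6/2 mod 29. 2⁻¹ ≡ 15 (mod 29) since 2·15 = 30 ≡ 1, so λ ≡ 3.
  x = λ² - 3 - 5 = 9 - 8 ≡ 1; y = λ·(3 - 1) - 16 ≡ 19. → (1, 19)
4G: (1, 19) + (5, 22). λ = (22 - 19)/(5 - 1) ≡ 3/4 mod 29. 4⁻¹ ≡ 22 (mod 29) since 4·22 = 88 ≡ 1, so λ ≡ 8.
  x = λ² - 1 - 5 = 64 - 6 ≡ 0; y = λ·(1 - 0) - 19 ≡ 18. → (0, 18)
5G: (0, 18) + (5, 22). λ = (22 - 18)/(5 - 0) ≡ 4/5 mod 29. 5⁻¹ ≡ 6 (mod 29), so λ ≡ 24.
  x = λ² - 0 - 5 = 576 - 5 ≡ 20; y = λ·(0 - 20) - 18 ≡ 24. → (20, 24)
6G: (20, 24) + (5, 22). λ = (22 - 24)/(5 - 20) ≡ 27/14 mod 29. 14⁻¹ ≡ 27 (mod 29), so λ ≡ 4.
  x = λ² - 20 - 5 = 16 - 25 ≡ 20; y = λ·(20 - 20) - 24 ≡ 5. → (20, 5)
7G: (20, 5) + (5, 22). λ = (22 - 5)/(5 - 20) ≡ 17/14 mod 29. 14⁻¹ ≡ 27 (mod 29), so λ ≡ 24.
  x = λ² - 20 - 5 = 576 - 25 ≡ 0; y = λ·(20 - 0) - 5 ≡ 11. → (0, 11)
8G: (0, 11) + (5, 22). λ = (22 - 11)/(5 - 0) ≡ 11/5 mod 29. 5⁻¹ ≡ 6 (mod 29) since 5·6 = 30 ≡ 1, so λ ≡ 8.
  x = λ² - 0 - 5 = 64 - 5 ≡ 1; y = λ·(0 - 1) - 11 ≡ 10. → (1, 10)

(1, 10)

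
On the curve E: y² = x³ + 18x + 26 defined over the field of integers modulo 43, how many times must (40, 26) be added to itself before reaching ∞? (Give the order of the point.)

5

2P: tangent at (40, 26): λ = (3·40² + 18)/(2·26) ≡ 2/9. 9⁻¹ ≡ 24 (mod 43), so λ ≡ 2·24 ≡ 5.
  x = λ² - 40 - 40 = 25 - 80 ≡ 31; y = λ·(40 - 31) - 26 ≡ 19. → (31, 19)
3P: (31, 19) + (40, 26). λ = (26 - 19)/(40 - 31) ≡ 7/9 mod 43. 9⁻¹ ≡ 24 (mod 43), so λ ≡ 39.
  x = λ² - 31 - 40 = 1521 - 71 ≡ 31; y = λ·(31 - 31) - 19 ≡ 24. → (31, 24)
4P: (31, 24) + (40, 26). λ = (26 - 24)/(40 - 31) ≡ 2/9 mod 43. 9⁻¹ ≡ 24 (mod 43), so λ ≡ 5.
  x = λ² - 31 - 40 = 25 - 71 ≡ 40; y = λ·(31 - 40) - 24 ≡ 17. → (40, 17)
5P: (40, 17) + (40, 26): same x and y₁ ≡ -y₂, so the sum is ∞.
5P = ∞, so the order is 5.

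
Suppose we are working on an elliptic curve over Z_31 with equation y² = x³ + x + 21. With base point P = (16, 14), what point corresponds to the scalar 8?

Double-and-add on 8 = (1000)₂. Start with P = (16, 14) for the leading 1-bit.
double: tangent at (16, 14): λ = (3·16² + 1)/(2·14) ≡ 25/28. 28⁻¹ ≡ 10 (mod 31), so λ ≡ 25·10 ≡ 2.
  x = λ² - 16 - 16 = 4 - 32 ≡ 3; y = λ·(16 - 3) - 14 ≡ 12. → (3, 12)
double: tangent at (3, 12): λ = (3·3² + 1)/(2·12) ≡ 28/24. 24⁻¹ ≡ 22 (mod 31) since 24·22 = 528 ≡ 1, so λ ≡ 28·22 ≡ 27.
  x = λ² - 3 - 3 = 729 - 6 ≡ 10; y = λ·(3 - 10) - 12 ≡ 16. → (10, 16)
double: tangent at (10, 16): λ = (3·10² + 1)/(2·16) ≡ 22/1. 1⁻¹ ≡ 1 (mod 31) since 1·1 = 1 ≡ 1, so λ ≡ 22·1 ≡ 22.
  x = λ² - 10 - 10 = 484 - 20 ≡ 30; y = λ·(10 - 30) - 16 ≡ 9. → (30, 9)

(30, 9)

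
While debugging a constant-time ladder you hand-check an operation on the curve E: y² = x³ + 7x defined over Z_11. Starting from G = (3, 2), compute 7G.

Double-and-add on 7 = (111)₂. Start with G = (3, 2) for the leading 1-bit.
double: tangent at (3, 2): λ = (3·3² + 7)/(2·2) ≡ 1/4. 4⁻¹ ≡ 3 (mod 11), so λ ≡ 1·3 ≡ 3.
  x = λ² - 3 - 3 = 9 - 6 ≡ 3; y = λ·(3 - 3) - 2 ≡ 9. → (3, 9)
add G: (3, 9) + (3, 2): same x and y₁ ≡ -y₂, so the sum is O.
double: O + O = O (identity).
add G: O + (3, 2) = (3, 2) (identity).

(3, 2)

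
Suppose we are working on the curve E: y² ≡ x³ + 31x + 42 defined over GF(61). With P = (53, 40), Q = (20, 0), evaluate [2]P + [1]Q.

(13, 18)

First 2P:
Repeated addition: build up to 2P.
2P: tangent at (53, 40): λ = (3·53² + 31)/(2·40) ≡ 40/19. 19⁻¹ ≡ 45 (mod 61), so λ ≡ 40·45 ≡ 31.
  x = λ² - 53 - 53 = 961 - 106 ≡ 1; y = λ·(53 - 1) - 40 ≡ 47. → (1, 47)
2P = (1, 47).
Finally 2P + Q:
(1, 47) + (20, 0). λ = (0 - 47)/(20 - 1) ≡ 14/19 mod 61. 19⁻¹ ≡ 45 (mod 61) since 19·45 = 855 ≡ 1, so λ ≡ 20.
  x = λ² - 1 - 20 = 400 - 21 ≡ 13; y = λ·(1 - 13) - 47 ≡ 18. → (13, 18)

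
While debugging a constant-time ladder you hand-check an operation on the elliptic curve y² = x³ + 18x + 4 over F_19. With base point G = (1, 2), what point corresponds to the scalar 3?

(7, 13)

Repeated addition: build up to 3G.
2G: tangent at (1, 2): λ = (3·1² + 18)/(2·2) ≡ 2/4. 4⁻¹ ≡ 5 (mod 19), so λ ≡ 2·5 ≡ 10.
  x = λ² - 1 - 1 = 100 - 2 ≡ 3; y = λ·(1 - 3) - 2 ≡ 16. → (3, 16)
3G: (3, 16) + (1, 2). λ = (2 - 16)/(1 - 3) ≡ 5/17 mod 19. 17⁻¹ ≡ 9 (mod 19) since 17·9 = 153 ≡ 1, so λ ≡ 7.
  x = λ² - 3 - 1 = 49 - 4 ≡ 7; y = λ·(3 - 7) - 16 ≡ 13. → (7, 13)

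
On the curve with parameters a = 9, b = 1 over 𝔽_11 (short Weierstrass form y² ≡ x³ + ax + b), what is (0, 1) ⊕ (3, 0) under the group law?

(2, 7)

(0, 1) + (3, 0). λ = (0 - 1)/(3 - 0) ≡ 10/3 mod 11. 3⁻¹ ≡ 4 (mod 11), so λ ≡ 7.
  x = λ² - 0 - 3 = 49 - 3 ≡ 2; y = λ·(0 - 2) - 1 ≡ 7. → (2, 7)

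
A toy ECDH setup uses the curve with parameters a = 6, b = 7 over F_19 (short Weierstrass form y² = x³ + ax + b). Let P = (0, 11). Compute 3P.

Repeated addition: build up to 3P.
2P: tangent at (0, 11): λ = (3·0² + 6)/(2·11) ≡ 6/3. 3⁻¹ ≡ 13 (mod 19) since 3·13 = 39 ≡ 1, so λ ≡ 6·13 ≡ 2.
  x = λ² - 0 - 0 = 4 - 0 ≡ 4; y = λ·(0 - 4) - 11 ≡ 0. → (4, 0)
3P: (4, 0) + (0, 11). λ = (11 - 0)/(0 - 4) ≡ 11/15 mod 19. 15⁻¹ ≡ 14 (mod 19), so λ ≡ 2.
  x = λ² - 4 - 0 = 4 - 4 ≡ 0; y = λ·(4 - 0) - 0 ≡ 8. → (0, 8)

(0, 8)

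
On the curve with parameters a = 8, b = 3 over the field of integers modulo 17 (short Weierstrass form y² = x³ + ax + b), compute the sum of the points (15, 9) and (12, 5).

(15, 9) + (12, 5). λ = (5 - 9)/(12 - 15) ≡ 13/14 mod 17. 14⁻¹ ≡ 11 (mod 17), so λ ≡ 7.
  x = λ² - 15 - 12 = 49 - 27 ≡ 5; y = λ·(15 - 5) - 9 ≡ 10. → (5, 10)

(5, 10)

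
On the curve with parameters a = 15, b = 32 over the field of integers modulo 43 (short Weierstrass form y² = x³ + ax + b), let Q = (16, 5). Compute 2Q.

(26, 29)

tangent at (16, 5): λ = (3·16² + 15)/(2·5) ≡ 9/10. 10⁻¹ ≡ 13 (mod 43), so λ ≡ 9·13 ≡ 31.
  x = λ² - 16 - 16 = 961 - 32 ≡ 26; y = λ·(16 - 26) - 5 ≡ 29. → (26, 29)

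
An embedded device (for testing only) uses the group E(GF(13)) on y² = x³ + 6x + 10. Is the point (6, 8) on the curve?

no

y² = 8² ≡ 12; x³ + 6x + 10 = 262 ≡ 2 (mod 13). 12 ≠ 2.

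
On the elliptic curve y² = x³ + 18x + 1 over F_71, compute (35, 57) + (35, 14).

O

The two points share x = 35 and their y-coordinates satisfy 57 + 14 ≡ 0 (mod 71), so they are inverses. Their sum is 𝒪.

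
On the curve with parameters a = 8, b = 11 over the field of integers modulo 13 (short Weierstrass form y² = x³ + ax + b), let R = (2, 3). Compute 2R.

(10, 5)

tangent at (2, 3): λ = (3·2² + 8)/(2·3) ≡ 7/6. 6⁻¹ ≡ 11 (mod 13), so λ ≡ 7·11 ≡ 12.
  x = λ² - 2 - 2 = 144 - 4 ≡ 10; y = λ·(2 - 10) - 3 ≡ 5. → (10, 5)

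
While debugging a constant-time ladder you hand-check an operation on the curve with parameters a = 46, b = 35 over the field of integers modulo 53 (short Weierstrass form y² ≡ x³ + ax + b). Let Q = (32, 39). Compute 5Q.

Double-and-add on 5 = (101)₂. Start with Q = (32, 39) for the leading 1-bit.
double: tangent at (32, 39): λ = (3·32² + 46)/(2·39) ≡ 44/25. 25⁻¹ ≡ 17 (mod 53), so λ ≡ 44·17 ≡ 6.
  x = λ² - 32 - 32 = 36 - 64 ≡ 25; y = λ·(32 - 25) - 39 ≡ 3. → (25, 3)
double: tangent at (25, 3): λ = (3·25² + 46)/(2·3) ≡ 13/6. 6⁻¹ ≡ 9 (mod 53), so λ ≡ 13·9 ≡ 11.
  x = λ² - 25 - 25 = 121 - 50 ≡ 18; y = λ·(25 - 18) - 3 ≡ 21. → (18, 21)
add Q: (18, 21) + (32, 39). λ = (39 - 21)/(32 - 18) ≡ 18/14 mod 53. 14⁻¹ ≡ 19 (mod 53) since 14·19 = 266 ≡ 1, so λ ≡ 24.
  x = λ² - 18 - 32 = 576 - 50 ≡ 49; y = λ·(18 - 49) - 21 ≡ 30. → (49, 30)

(49, 30)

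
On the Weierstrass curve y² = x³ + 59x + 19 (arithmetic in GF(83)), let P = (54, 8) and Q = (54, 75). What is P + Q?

The two points share x = 54 and their y-coordinates satisfy 8 + 75 ≡ 0 (mod 83), so they are inverses. Their sum is the point at infinity.

O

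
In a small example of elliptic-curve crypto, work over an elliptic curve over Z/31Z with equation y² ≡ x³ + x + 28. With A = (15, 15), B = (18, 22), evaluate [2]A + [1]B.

First 2A:
Repeated addition: build up to 2A.
2A: tangent at (15, 15): λ = (3·15² + 1)/(2·15) ≡ 25/30. 30⁻¹ ≡ 30 (mod 31), so λ ≡ 25·30 ≡ 6.
  x = λ² - 15 - 15 = 36 - 30 ≡ 6; y = λ·(15 - 6) - 15 ≡ 8. → (6, 8)
2A = (6, 8).
Finally 2A + B:
(6, 8) + (18, 22). λ = (22 - 8)/(18 - 6) ≡ 14/12 mod 31. 12⁻¹ ≡ 13 (mod 31), so λ ≡ 27.
  x = λ² - 6 - 18 = 729 - 24 ≡ 23; y = λ·(6 - 23) - 8 ≡ 29. → (23, 29)

(23, 29)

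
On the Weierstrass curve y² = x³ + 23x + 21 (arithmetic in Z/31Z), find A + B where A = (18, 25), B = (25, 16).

(18, 25) + (25, 16). λ = (16 - 25)/(25 - 18) ≡ 22/7 mod 31. 7⁻¹ ≡ 9 (mod 31) since 7·9 = 63 ≡ 1, so λ ≡ 12.
  x = λ² - 18 - 25 = 144 - 43 ≡ 8; y = λ·(18 - 8) - 25 ≡ 2. → (8, 2)

(8, 2)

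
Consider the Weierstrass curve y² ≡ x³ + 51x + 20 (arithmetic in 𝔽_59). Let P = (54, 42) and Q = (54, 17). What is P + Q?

The two points share x = 54 and their y-coordinates satisfy 42 + 17 ≡ 0 (mod 59), so they are inverses. Their sum is 𝒪.

O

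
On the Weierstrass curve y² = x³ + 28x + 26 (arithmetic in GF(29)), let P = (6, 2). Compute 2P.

(13, 21)

tangent at (6, 2): λ = (3·6² + 28)/(2·2) ≡ 20/4. 4⁻¹ ≡ 22 (mod 29) since 4·22 = 88 ≡ 1, so λ ≡ 20·22 ≡ 5.
  x = λ² - 6 - 6 = 25 - 12 ≡ 13; y = λ·(6 - 13) - 2 ≡ 21. → (13, 21)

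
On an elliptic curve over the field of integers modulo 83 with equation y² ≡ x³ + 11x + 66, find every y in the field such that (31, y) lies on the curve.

x³ + 11x + 66 = 30198 ≡ 69 (mod 83).
Square roots of 69 mod 83: 22 and 61 (since 22² = 484 ≡ 69).

22, 61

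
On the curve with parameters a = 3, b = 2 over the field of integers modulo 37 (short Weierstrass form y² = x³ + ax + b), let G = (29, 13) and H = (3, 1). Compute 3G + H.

First 3G:
Repeated addition: build up to 3G.
2G: tangent at (29, 13): λ = (3·29² + 3)/(2·13) ≡ 10/26. 26⁻¹ ≡ 10 (mod 37) since 26·10 = 260 ≡ 1, so λ ≡ 10·10 ≡ 26.
  x = λ² - 29 - 29 = 676 - 58 ≡ 26; y = λ·(29 - 26) - 13 ≡ 28. → (26, 28)
3G: (26, 28) + (29, 13). λ = (13 - 28)/(29 - 26) ≡ 22/3 mod 37. 3⁻¹ ≡ 25 (mod 37) since 3·25 = 75 ≡ 1, so λ ≡ 32.
  x = λ² - 26 - 29 = 1024 - 55 ≡ 7; y = λ·(26 - 7) - 28 ≡ 25. → (7, 25)
3G = (7, 25).
Finally 3G + H:
(7, 25) + (3, 1). λ = (1 - 25)/(3 - 7) ≡ 13/33 mod 37. 33⁻¹ ≡ 9 (mod 37) since 33·9 = 297 ≡ 1, so λ ≡ 6.
  x = λ² - 7 - 3 = 36 - 10 ≡ 26; y = λ·(7 - 26) - 25 ≡ 9. → (26, 9)

(26, 9)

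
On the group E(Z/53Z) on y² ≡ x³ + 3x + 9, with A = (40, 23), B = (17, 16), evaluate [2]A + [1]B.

First 2A:
Repeated addition: build up to 2A.
2A: tangent at (40, 23): λ = (3·40² + 3)/(2·23) ≡ 33/46. 46⁻¹ ≡ 15 (mod 53) since 46·15 = 690 ≡ 1, so λ ≡ 33·15 ≡ 18.
  x = λ² - 40 - 40 = 324 - 80 ≡ 32; y = λ·(40 - 32) - 23 ≡ 15. → (32, 15)
2A = (32, 15).
Finally 2A + B:
(32, 15) + (17, 16). λ = (16 - 15)/(17 - 32) ≡ 1/38 mod 53. 38⁻¹ ≡ 7 (mod 53), so λ ≡ 7.
  x = λ² - 32 - 17 = 49 - 49 ≡ 0; y = λ·(32 - 0) - 15 ≡ 50. → (0, 50)

(0, 50)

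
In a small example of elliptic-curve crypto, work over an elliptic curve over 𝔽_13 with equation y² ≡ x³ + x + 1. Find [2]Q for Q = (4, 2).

tangent at (4, 2): λ = (3·4² + 1)/(2·2) ≡ 10/4. 4⁻¹ ≡ 10 (mod 13) since 4·10 = 40 ≡ 1, so λ ≡ 10·10 ≡ 9.
  x = λ² - 4 - 4 = 81 - 8 ≡ 8; y = λ·(4 - 8) - 2 ≡ 1. → (8, 1)

(8, 1)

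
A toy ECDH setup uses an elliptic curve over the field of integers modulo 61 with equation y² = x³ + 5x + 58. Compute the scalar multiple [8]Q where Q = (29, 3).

O

Repeated addition: build up to 8Q.
2Q: tangent at (29, 3): λ = (3·29² + 5)/(2·3) ≡ 27/6. 6⁻¹ ≡ 51 (mod 61) since 6·51 = 306 ≡ 1, so λ ≡ 27·51 ≡ 35.
  x = λ² - 29 - 29 = 1225 - 58 ≡ 8; y = λ·(29 - 8) - 3 ≡ 0. → (8, 0)
3Q: (8, 0) + (29, 3). λ = (3 - 0)/(29 - 8) ≡ 3/21 mod 61. 21⁻¹ ≡ 32 (mod 61), so λ ≡ 35.
  x = λ² - 8 - 29 = 1225 - 37 ≡ 29; y = λ·(8 - 29) - 0 ≡ 58. → (29, 58)
4Q: (29, 58) + (29, 3): same x and y₁ ≡ -y₂, so the sum is ∞.
5Q: ∞ + (29, 3) = (29, 3) (identity).
6Q: tangent at (29, 3): λ = (3·29² + 5)/(2·3) ≡ 27/6. 6⁻¹ ≡ 51 (mod 61) since 6·51 = 306 ≡ 1, so λ ≡ 27·51 ≡ 35.
  x = λ² - 29 - 29 = 1225 - 58 ≡ 8; y = λ·(29 - 8) - 3 ≡ 0. → (8, 0)
7Q: (8, 0) + (29, 3). λ = (3 - 0)/(29 - 8) ≡ 3/21 mod 61. 21⁻¹ ≡ 32 (mod 61), so λ ≡ 35.
  x = λ² - 8 - 29 = 1225 - 37 ≡ 29; y = λ·(8 - 29) - 0 ≡ 58. → (29, 58)
8Q: (29, 58) + (29, 3): same x and y₁ ≡ -y₂, so the sum is ∞.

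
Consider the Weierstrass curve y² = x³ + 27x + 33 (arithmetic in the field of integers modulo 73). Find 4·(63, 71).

(59, 59)

Write Q = (63, 71).
Repeated addition: build up to 4Q.
2Q: tangent at (63, 71): λ = (3·63² + 27)/(2·71) ≡ 35/69. 69⁻¹ ≡ 18 (mod 73) since 69·18 = 1242 ≡ 1, so λ ≡ 35·18 ≡ 46.
  x = λ² - 63 - 63 = 2116 - 126 ≡ 19; y = λ·(63 - 19) - 71 ≡ 55. → (19, 55)
3Q: (19, 55) + (63, 71). λ = (71 - 55)/(63 - 19) ≡ 16/44 mod 73. 44⁻¹ ≡ 5 (mod 73) since 44·5 = 220 ≡ 1, so λ ≡ 7.
  x = λ² - 19 - 63 = 49 - 82 ≡ 40; y = λ·(19 - 40) - 55 ≡ 17. → (40, 17)
4Q: (40, 17) + (63, 71). λ = (71 - 17)/(63 - 40) ≡ 54/23 mod 73. 23⁻¹ ≡ 54 (mod 73) since 23·54 = 1242 ≡ 1, so λ ≡ 69.
  x = λ² - 40 - 63 = 4761 - 103 ≡ 59; y = λ·(40 - 59) - 17 ≡ 59. → (59, 59)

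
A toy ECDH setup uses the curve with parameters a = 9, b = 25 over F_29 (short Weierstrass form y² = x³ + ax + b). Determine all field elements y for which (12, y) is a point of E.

x³ + 9x + 25 = 1861 ≡ 5 (mod 29).
Square roots of 5 mod 29: 11 and 18 (since 11² = 121 ≡ 5).

11, 18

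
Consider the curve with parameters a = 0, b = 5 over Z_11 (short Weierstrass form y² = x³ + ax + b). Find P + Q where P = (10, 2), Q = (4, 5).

(10, 2) + (4, 5). λ = (5 - 2)/(4 - 10) ≡ 3/5 mod 11. 5⁻¹ ≡ 9 (mod 11), so λ ≡ 5.
  x = λ² - 10 - 4 = 25 - 14 ≡ 0; y = λ·(10 - 0) - 2 ≡ 4. → (0, 4)

(0, 4)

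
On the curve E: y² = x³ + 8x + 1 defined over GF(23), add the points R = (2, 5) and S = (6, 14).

(10, 0)

(2, 5) + (6, 14). λ = (14 - 5)/(6 - 2) ≡ 9/4 mod 23. 4⁻¹ ≡ 6 (mod 23) since 4·6 = 24 ≡ 1, so λ ≡ 8.
  x = λ² - 2 - 6 = 64 - 8 ≡ 10; y = λ·(2 - 10) - 5 ≡ 0. → (10, 0)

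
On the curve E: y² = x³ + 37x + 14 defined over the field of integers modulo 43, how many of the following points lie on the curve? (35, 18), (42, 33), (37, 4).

1

(35, 18): 18² ≡ 23, rhs ≡ 23 → on.
(42, 33): 33² ≡ 14, rhs ≡ 19 → off.
(37, 4): 4² ≡ 16, rhs ≡ 6 → off.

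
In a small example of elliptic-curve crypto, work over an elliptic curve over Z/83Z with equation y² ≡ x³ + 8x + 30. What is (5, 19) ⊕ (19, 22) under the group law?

(51, 66)

(5, 19) + (19, 22). λ = (22 - 19)/(19 - 5) ≡ 3/14 mod 83. 14⁻¹ ≡ 6 (mod 83) since 14·6 = 84 ≡ 1, so λ ≡ 18.
  x = λ² - 5 - 19 = 324 - 24 ≡ 51; y = λ·(5 - 51) - 19 ≡ 66. → (51, 66)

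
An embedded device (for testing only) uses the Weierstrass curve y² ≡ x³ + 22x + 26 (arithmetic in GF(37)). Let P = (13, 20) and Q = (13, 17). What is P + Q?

O

The two points share x = 13 and their y-coordinates satisfy 20 + 17 ≡ 0 (mod 37), so they are inverses. Their sum is the point at infinity.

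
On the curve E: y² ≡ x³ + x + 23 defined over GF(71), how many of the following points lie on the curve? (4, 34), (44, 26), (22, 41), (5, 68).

1

(4, 34): 34² ≡ 20, rhs ≡ 20 → on.
(44, 26): 26² ≡ 37, rhs ≡ 51 → off.
(22, 41): 41² ≡ 48, rhs ≡ 43 → off.
(5, 68): 68² ≡ 9, rhs ≡ 11 → off.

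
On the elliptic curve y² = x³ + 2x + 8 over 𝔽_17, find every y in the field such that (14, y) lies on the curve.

x³ + 2x + 8 = 2780 ≡ 9 (mod 17).
Square roots of 9 mod 17: 3 and 14 (since 3² = 9 ≡ 9).

3, 14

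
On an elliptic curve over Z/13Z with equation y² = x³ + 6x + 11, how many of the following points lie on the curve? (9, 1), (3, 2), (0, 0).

2

(9, 1): 1² ≡ 1, rhs ≡ 1 → on.
(3, 2): 2² ≡ 4, rhs ≡ 4 → on.
(0, 0): 0² ≡ 0, rhs ≡ 11 → off.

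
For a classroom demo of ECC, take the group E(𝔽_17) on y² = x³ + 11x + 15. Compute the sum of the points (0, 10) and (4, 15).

(5, 5)

(0, 10) + (4, 15). λ = (15 - 10)/(4 - 0) ≡ 5/4 mod 17. 4⁻¹ ≡ 13 (mod 17) since 4·13 = 52 ≡ 1, so λ ≡ 14.
  x = λ² - 0 - 4 = 196 - 4 ≡ 5; y = λ·(0 - 5) - 10 ≡ 5. → (5, 5)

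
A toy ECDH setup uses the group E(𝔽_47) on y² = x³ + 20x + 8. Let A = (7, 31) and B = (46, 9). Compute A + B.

(7, 31) + (46, 9). λ = (9 - 31)/(46 - 7) ≡ 25/39 mod 47. 39⁻¹ ≡ 41 (mod 47) since 39·41 = 1599 ≡ 1, so λ ≡ 38.
  x = λ² - 7 - 46 = 1444 - 53 ≡ 28; y = λ·(7 - 28) - 31 ≡ 17. → (28, 17)

(28, 17)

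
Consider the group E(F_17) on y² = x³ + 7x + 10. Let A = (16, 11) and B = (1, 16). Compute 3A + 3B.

First 3A:
Repeated addition: build up to 3A.
2A: tangent at (16, 11): λ = (3·16² + 7)/(2·11) ≡ 10/5. 5⁻¹ ≡ 7 (mod 17), so λ ≡ 10·7 ≡ 2.
  x = λ² - 16 - 16 = 4 - 32 ≡ 6; y = λ·(16 - 6) - 11 ≡ 9. → (6, 9)
3A: (6, 9) + (16, 11). λ = (11 - 9)/(16 - 6) ≡ 2/10 mod 17. 10⁻¹ ≡ 12 (mod 17), so λ ≡ 7.
  x = λ² - 6 - 16 = 49 - 22 ≡ 10; y = λ·(6 - 10) - 9 ≡ 14. → (10, 14)
3A = (10, 14).
Next 3B:
Repeated addition: build up to 3B.
2B: tangent at (1, 16): λ = (3·1² + 7)/(2·16) ≡ 10/15. 15⁻¹ ≡ 8 (mod 17), so λ ≡ 10·8 ≡ 12.
  x = λ² - 1 - 1 = 144 - 2 ≡ 6; y = λ·(1 - 6) - 16 ≡ 9. → (6, 9)
3B: (6, 9) + (1, 16). λ = (16 - 9)/(1 - 6) ≡ 7/12 mod 17. 12⁻¹ ≡ 10 (mod 17), so λ ≡ 2.
  x = λ² - 6 - 1 = 4 - 7 ≡ 14; y = λ·(6 - 14) - 9 ≡ 9. → (14, 9)
3B = (14, 9).
Finally 3A + 3B:
(10, 14) + (14, 9). λ = (9 - 14)/(14 - 10) ≡ 12/4 mod 17. 4⁻¹ ≡ 13 (mod 17), so λ ≡ 3.
  x = λ² - 10 - 14 = 9 - 24 ≡ 2; y = λ·(10 - 2) - 14 ≡ 10. → (2, 10)

(2, 10)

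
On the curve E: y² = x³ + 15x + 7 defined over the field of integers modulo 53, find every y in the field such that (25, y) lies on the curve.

x³ + 15x + 7 = 16007 ≡ 1 (mod 53).
Square roots of 1 mod 53: 1 and 52 (since 1² = 1 ≡ 1).

1, 52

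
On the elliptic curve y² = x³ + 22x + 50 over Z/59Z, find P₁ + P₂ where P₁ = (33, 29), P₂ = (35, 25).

(33, 29) + (35, 25). λ = (25 - 29)/(35 - 33) ≡ 55/2 mod 59. 2⁻¹ ≡ 30 (mod 59), so λ ≡ 57.
  x = λ² - 33 - 35 = 3249 - 68 ≡ 54; y = λ·(33 - 54) - 29 ≡ 13. → (54, 13)

(54, 13)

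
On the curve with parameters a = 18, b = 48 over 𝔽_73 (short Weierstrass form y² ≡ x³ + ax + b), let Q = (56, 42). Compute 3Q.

Repeated addition: build up to 3Q.
2Q: tangent at (56, 42): λ = (3·56² + 18)/(2·42) ≡ 9/11. 11⁻¹ ≡ 20 (mod 73), so λ ≡ 9·20 ≡ 34.
  x = λ² - 56 - 56 = 1156 - 112 ≡ 22; y = λ·(56 - 22) - 42 ≡ 19. → (22, 19)
3Q: (22, 19) + (56, 42). λ = (42 - 19)/(56 - 22) ≡ 23/34 mod 73. 34⁻¹ ≡ 58 (mod 73), so λ ≡ 20.
  x = λ² - 22 - 56 = 400 - 78 ≡ 30; y = λ·(22 - 30) - 19 ≡ 40. → (30, 40)

(30, 40)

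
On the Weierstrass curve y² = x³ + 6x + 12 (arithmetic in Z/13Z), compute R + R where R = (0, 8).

(4, 10)

tangent at (0, 8): λ = (3·0² + 6)/(2·8) ≡ 6/3. 3⁻¹ ≡ 9 (mod 13), so λ ≡ 6·9 ≡ 2.
  x = λ² - 0 - 0 = 4 - 0 ≡ 4; y = λ·(0 - 4) - 8 ≡ 10. → (4, 10)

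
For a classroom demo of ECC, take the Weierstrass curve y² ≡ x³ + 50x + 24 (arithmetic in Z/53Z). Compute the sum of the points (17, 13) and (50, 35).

(10, 27)

(17, 13) + (50, 35). λ = (35 - 13)/(50 - 17) ≡ 22/33 mod 53. 33⁻¹ ≡ 45 (mod 53) since 33·45 = 1485 ≡ 1, so λ ≡ 36.
  x = λ² - 17 - 50 = 1296 - 67 ≡ 10; y = λ·(17 - 10) - 13 ≡ 27. → (10, 27)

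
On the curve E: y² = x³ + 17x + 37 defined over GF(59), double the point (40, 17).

tangent at (40, 17): λ = (3·40² + 17)/(2·17) ≡ 38/34. 34⁻¹ ≡ 33 (mod 59) since 34·33 = 1122 ≡ 1, so λ ≡ 38·33 ≡ 15.
  x = λ² - 40 - 40 = 225 - 80 ≡ 27; y = λ·(40 - 27) - 17 ≡ 1. → (27, 1)

(27, 1)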